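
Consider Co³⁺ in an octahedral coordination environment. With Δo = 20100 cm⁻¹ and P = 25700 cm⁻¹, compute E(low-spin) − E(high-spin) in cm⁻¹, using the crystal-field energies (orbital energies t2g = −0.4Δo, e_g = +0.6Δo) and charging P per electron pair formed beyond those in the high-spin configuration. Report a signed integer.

Group 9 minus oxidation state +3 gives a d⁶ configuration for Co³⁺.
High-spin d⁶ fills as t2g^4 e_g^2 with CFSE 4(−0.4) + 2(+0.6) = -0.4Δo = -8040 cm⁻¹.
For low-spin the configuration is t2g^6 e_g^0: orbital energy -2.4 × 20100 = -48240 cm⁻¹, and 2 additional pairs relative to high-spin add 51400 cm⁻¹, giving 3160 cm⁻¹.
The difference is 3160 − (-8040) = 11200 cm⁻¹, so high-spin lies lower.

11200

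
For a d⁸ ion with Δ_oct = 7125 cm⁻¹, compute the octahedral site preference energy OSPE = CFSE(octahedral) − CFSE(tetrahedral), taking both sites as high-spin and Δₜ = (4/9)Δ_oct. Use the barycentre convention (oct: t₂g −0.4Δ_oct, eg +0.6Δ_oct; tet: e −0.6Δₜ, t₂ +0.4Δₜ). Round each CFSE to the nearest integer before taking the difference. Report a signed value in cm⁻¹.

-6017

Octahedral high-spin t2g^6 e_g^2: CFSE = -1.2 × 7125 = -8550 cm⁻¹.
In a tetrahedral site the filling is e^4 t2^4: CFSE(tet) = -0.8Δₜ = -0.8 × (4/9)(7125) = -2533 cm⁻¹.
OSPE = -8550 − (-2533) = -6017 cm⁻¹.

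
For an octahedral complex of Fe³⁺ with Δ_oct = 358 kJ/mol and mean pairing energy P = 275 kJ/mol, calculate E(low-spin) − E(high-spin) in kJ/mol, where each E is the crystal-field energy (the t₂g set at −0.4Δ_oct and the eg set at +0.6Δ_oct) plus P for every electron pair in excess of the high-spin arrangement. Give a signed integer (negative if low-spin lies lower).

-166

Fe is in group 8, so Fe³⁺ is d⁵ (8 − 3 = 5).
High-spin d⁵ fills as t₂g³ eg² with CFSE 3(−0.4) + 2(+0.6) = 0.0Δ_oct = 0 kJ/mol.
Low-spin t₂g⁵ eg⁰ gives -2.0Δ_oct = -716 kJ/mol, but forming 2 extra pairs costs 2P = 550 kJ/mol, so E(LS) = -716 + 550 = -166 kJ/mol.
Thus E(LS) − E(HS) = -166 kJ/mol.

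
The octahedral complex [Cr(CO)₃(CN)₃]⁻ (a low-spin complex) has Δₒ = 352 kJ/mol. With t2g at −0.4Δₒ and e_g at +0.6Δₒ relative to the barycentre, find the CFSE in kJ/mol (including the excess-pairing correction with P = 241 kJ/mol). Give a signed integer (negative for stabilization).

-322

Ligand charges: 3×(+0) from CO and 3×(-1) from CN⁻ sum to -3; with overall charge -1, Cr is +2.
Group 6 minus oxidation state +2 gives a d⁴ configuration for Cr²⁺.
The d⁴ electrons fill as t2g^4 e_g^0.
The orbital stabilization is -1.6Δₒ = -1.6 × 352 = -563 kJ/mol.
Pairing penalty: 1 pair vs 0 in the high-spin reference → 1 extra × P = 241 kJ/mol.
Combining: -563 + 241 = -322 kJ/mol.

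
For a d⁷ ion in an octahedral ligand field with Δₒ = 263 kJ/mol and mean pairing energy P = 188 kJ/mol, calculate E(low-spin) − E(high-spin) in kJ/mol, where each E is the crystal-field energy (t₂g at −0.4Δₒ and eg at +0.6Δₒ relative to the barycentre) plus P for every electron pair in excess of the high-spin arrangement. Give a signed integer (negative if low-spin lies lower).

In the high-spin limit (t₂g⁵ eg²) the orbital term is -0.8Δₒ = -210 kJ/mol, with no excess pairing.
Low-spin: t₂g⁶ eg¹, orbital CFSE = -1.8Δₒ = -473 kJ/mol; plus 1 excess pair × P = +188 kJ/mol; total -285 kJ/mol.
Thus E(LS) − E(HS) = -75 kJ/mol.

-75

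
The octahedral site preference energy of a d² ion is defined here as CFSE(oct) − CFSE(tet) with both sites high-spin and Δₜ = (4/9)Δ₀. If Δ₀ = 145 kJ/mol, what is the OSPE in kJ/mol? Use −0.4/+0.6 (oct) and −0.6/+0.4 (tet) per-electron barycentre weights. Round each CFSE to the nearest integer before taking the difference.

-39

Octahedral high-spin t2g^2 e_g^0: CFSE = -0.8 × 145 = -116 kJ/mol.
Tetrahedral: e^2 t2^0, CFSE = 2(−0.6) + 0(+0.4) = -1.2Δₜ = -1.2 × (4/9) × 145 = -77 kJ/mol.
Subtracting, OSPE = -116 − (-77) = -39 kJ/mol.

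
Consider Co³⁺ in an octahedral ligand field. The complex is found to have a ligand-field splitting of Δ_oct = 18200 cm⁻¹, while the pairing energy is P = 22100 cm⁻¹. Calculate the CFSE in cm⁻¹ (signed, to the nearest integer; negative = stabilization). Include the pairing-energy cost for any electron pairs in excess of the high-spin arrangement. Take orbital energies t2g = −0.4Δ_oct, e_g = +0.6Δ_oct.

Co is in group 9, so Co³⁺ is d⁶ (9 − 3 = 6).
With Δ_oct < P the complex is high-spin.
That gives t2g^4 e_g^2.
Orbital CFSE = -0.4Δ_oct = -0.4 × 18200 = -7280 cm⁻¹.
High-spin has no excess pairs, so no pairing correction applies.

-7280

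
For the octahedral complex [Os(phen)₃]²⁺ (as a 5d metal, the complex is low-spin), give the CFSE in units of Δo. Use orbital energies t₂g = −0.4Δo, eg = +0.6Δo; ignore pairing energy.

phen is neutral, so the +2 overall charge sits on Os: oxidation state +2.
Group 8 minus oxidation state +2 gives a d⁶ configuration for Os²⁺.
Configuration: t₂g⁶ eg⁰.
CFSE = 6(-0.4Δo) + 0(0.6Δo) = -2.4Δo + 0.0Δo = -2.4Δo.

-2.4 Δo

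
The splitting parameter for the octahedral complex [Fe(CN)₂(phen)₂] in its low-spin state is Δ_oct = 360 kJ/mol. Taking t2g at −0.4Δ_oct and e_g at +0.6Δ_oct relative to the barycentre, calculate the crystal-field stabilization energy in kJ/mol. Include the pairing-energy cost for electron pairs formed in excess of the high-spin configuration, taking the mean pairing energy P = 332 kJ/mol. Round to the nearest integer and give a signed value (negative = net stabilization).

-200

Ligand charges: 2×(-1) from CN⁻ and 2×(+0) from phen sum to -2; with overall charge +0, Fe is +2.
Group 8 minus oxidation state +2 gives a d⁶ configuration for Fe²⁺.
Configuration: t2g^6 e_g^0.
CFSE(orbital) = 6×(-0.4Δ_oct) + 0×(0.6Δ_oct) = -2.4Δ_oct; with Δ_oct = 360 kJ/mol that is -864 kJ/mol.
High-spin d⁶ would be t2g^4 e_g^2 with 1 pair; low-spin has 3, so 2 excess pairs cost +2P = +664 kJ/mol.
Overall CFSE = -864 + 664 = -200 kJ/mol.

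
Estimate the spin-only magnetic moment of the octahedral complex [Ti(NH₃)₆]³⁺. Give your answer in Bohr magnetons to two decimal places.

NH₃ is neutral, so the +3 overall charge sits on Ti: oxidation state +3.
Ti is in group 4, so Ti³⁺ is d¹ (4 − 3 = 1).
Configuration: t2g^1 e_g^0 → 1 unpaired electron.
μ(spin-only) = √[1(1+2)] = √3 ≈ 1.73 Bohr magnetons.

1.73 Bohr magnetons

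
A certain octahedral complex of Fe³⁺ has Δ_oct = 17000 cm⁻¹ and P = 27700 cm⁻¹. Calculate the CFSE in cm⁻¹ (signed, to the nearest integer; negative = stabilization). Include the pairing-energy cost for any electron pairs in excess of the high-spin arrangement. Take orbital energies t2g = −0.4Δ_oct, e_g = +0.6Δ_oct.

Fe sits in group 8; removing 3 electrons leaves Fe³⁺ with 8 − 3 = 5 d electrons.
Δ_oct < P, so pairing is avoided: the ground state is high-spin.
Configuration: t2g^3 e_g^2.
Orbital CFSE = 0.0Δ_oct = 0.0 × 17000 = 0 cm⁻¹.
High-spin has no excess pairs, so no pairing correction applies.

0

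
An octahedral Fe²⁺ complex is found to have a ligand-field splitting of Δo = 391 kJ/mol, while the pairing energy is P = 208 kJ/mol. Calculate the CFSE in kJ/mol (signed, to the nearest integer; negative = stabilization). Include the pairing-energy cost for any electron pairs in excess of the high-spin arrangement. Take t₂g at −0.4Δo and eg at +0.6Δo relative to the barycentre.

Fe is in group 8, so Fe²⁺ is d⁶ (8 − 2 = 6).
With Δo > P the complex is low-spin.
Filling d⁶ accordingly: t₂g⁶ eg⁰.
Orbital CFSE = -2.4Δo = -2.4 × 391 = -938 kJ/mol.
Excess pairs vs high-spin: 3 − 1 = 2; pairing cost = +416 kJ/mol.
Net CFSE = -938 + 416 = -522 kJ/mol.

-522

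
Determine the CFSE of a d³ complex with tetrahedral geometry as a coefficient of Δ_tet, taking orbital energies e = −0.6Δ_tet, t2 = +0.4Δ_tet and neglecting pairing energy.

With tetrahedral geometry the complex is necessarily high-spin.
Configuration: e^2 t2^1.
CFSE = 2(-0.6Δ_tet) + 1(0.4Δ_tet) = -1.2Δ_tet + 0.4Δ_tet = -0.8Δ_tet.

-0.8 Δ_tet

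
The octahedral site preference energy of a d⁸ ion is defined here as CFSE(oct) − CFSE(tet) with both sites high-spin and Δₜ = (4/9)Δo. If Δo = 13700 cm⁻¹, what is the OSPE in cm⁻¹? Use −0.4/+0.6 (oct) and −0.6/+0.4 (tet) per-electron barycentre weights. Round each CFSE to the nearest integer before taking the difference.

-11569

Octahedral high-spin t₂g⁶ eg²: CFSE = -1.2 × 13700 = -16440 cm⁻¹.
Tetrahedral: e⁴ t₂⁴, CFSE = 4(−0.6) + 4(+0.4) = -0.8Δₜ = -0.8 × (4/9) × 13700 = -4871 cm⁻¹.
OSPE = CFSE(oct) − CFSE(tet) = -16440 − (-4871) = -11569 cm⁻¹.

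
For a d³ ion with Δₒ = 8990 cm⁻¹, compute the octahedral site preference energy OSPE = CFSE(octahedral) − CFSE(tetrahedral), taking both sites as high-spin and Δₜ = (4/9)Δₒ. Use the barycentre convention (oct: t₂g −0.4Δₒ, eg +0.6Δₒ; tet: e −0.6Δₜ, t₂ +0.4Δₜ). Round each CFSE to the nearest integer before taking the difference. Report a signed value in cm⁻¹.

-7592

In an octahedral site d³ (HS) is t₂g³ eg⁰, giving CFSE(oct) = -1.2Δₒ = -10788 cm⁻¹.
In a tetrahedral site the filling is e² t₂¹: CFSE(tet) = -0.8Δₜ = -0.8 × (4/9)(8990) = -3196 cm⁻¹.
OSPE = CFSE(oct) − CFSE(tet) = -10788 − (-3196) = -7592 cm⁻¹.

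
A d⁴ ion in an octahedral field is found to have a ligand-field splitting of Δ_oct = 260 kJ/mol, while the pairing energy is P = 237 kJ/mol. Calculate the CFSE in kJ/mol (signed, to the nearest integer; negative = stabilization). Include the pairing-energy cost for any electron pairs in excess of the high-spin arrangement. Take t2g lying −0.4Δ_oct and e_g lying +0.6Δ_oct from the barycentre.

Here Δ_oct > P (260 > 237), so the low-spin state is favoured.
Configuration: t2g^4 e_g^0.
Orbital CFSE = -1.6Δ_oct = -1.6 × 260 = -416 kJ/mol.
Excess pairs vs high-spin: 1 − 0 = 1; pairing cost = +237 kJ/mol.
Net CFSE = -416 + 237 = -179 kJ/mol.

-179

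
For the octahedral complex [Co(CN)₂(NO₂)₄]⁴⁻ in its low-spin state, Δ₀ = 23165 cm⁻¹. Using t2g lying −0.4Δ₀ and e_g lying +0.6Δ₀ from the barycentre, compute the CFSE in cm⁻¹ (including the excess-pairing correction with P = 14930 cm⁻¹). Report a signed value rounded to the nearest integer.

Ligand charges: 2×(-1) from CN⁻ and 4×(-1) from NO₂⁻ sum to -6; with overall charge -4, Co is +2.
Co sits in group 9; removing 2 electrons leaves Co²⁺ with 9 − 2 = 7 d electrons.
Configuration: t2g^6 e_g^1.
Orbital CFSE = 6(-0.4) + 1(0.6) = -1.8Δ₀ = -1.8 × 23165 = -41697 cm⁻¹.
High-spin d⁷ would be t2g^5 e_g^2 with 2 pairs; low-spin has 3, so 1 excess pair costs +1P = +14930 cm⁻¹.
Combining: -41697 + 14930 = -26767 cm⁻¹.

-26767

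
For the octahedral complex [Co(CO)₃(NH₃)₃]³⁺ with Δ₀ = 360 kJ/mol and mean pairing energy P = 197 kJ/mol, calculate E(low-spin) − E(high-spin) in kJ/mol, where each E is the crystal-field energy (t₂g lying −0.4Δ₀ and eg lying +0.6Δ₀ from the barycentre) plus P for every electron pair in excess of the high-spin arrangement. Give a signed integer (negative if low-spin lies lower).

Ligand charges: 3×(+0) from CO and 3×(+0) from NH₃ sum to +0; with overall charge +3, Co is +3.
Co is in group 9, so Co³⁺ is d⁶ (9 − 3 = 6).
High-spin: t₂g⁴ eg², CFSE = -0.4Δ₀ = -144 kJ/mol.
Low-spin t₂g⁶ eg⁰ gives -2.4Δ₀ = -864 kJ/mol, but forming 2 extra pairs costs 2P = 394 kJ/mol, so E(LS) = -864 + 394 = -470 kJ/mol.
The difference is -470 − (-144) = -326 kJ/mol, so low-spin lies lower.

-326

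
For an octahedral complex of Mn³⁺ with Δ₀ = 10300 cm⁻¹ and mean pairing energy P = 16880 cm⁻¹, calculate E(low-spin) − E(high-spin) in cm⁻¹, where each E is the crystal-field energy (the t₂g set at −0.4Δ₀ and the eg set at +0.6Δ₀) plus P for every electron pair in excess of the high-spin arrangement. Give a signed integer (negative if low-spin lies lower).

6580

Mn sits in group 7; removing 3 electrons leaves Mn³⁺ with 7 − 3 = 4 d electrons.
In the high-spin limit (t₂g³ eg¹) the orbital term is -0.6Δ₀ = -6180 cm⁻¹, with no excess pairing.
Low-spin: t₂g⁴ eg⁰, orbital CFSE = -1.6Δ₀ = -16480 cm⁻¹; plus 1 excess pair × P = +16880 cm⁻¹; total 400 cm⁻¹.
Thus E(LS) − E(HS) = 6580 cm⁻¹.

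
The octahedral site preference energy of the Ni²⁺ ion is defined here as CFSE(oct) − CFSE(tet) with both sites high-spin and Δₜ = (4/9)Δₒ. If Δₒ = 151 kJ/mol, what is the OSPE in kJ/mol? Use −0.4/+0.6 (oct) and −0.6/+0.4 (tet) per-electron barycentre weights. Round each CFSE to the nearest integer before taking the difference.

-127

Group 10 minus oxidation state +2 gives a d⁸ configuration for Ni²⁺.
Octahedral (high-spin): t2g^6 e_g^2, CFSE = 6(−0.4) + 2(+0.6) = -1.2Δₒ = -1.2 × 151 = -181 kJ/mol.
In a tetrahedral site the filling is e^4 t2^4: CFSE(tet) = -0.8Δₜ = -0.8 × (4/9)(151) = -54 kJ/mol.
OSPE = CFSE(oct) − CFSE(tet) = -181 − (-54) = -127 kJ/mol.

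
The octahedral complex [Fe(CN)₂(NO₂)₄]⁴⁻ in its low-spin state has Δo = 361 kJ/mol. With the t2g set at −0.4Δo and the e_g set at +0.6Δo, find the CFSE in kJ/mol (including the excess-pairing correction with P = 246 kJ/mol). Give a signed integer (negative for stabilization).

-374

Ligand charges: 2×(-1) from CN⁻ and 4×(-1) from NO₂⁻ sum to -6; with overall charge -4, Fe is +2.
Fe sits in group 8; removing 2 electrons leaves Fe²⁺ with 8 − 2 = 6 d electrons.
Electron filling gives t2g^6 e_g^0.
The orbital stabilization is -2.4Δo = -2.4 × 361 = -866 kJ/mol.
High-spin d⁶ would be t2g^4 e_g^2 with 1 pair; low-spin has 3, so 2 excess pairs cost +2P = +492 kJ/mol.
Combining: -866 + 492 = -374 kJ/mol.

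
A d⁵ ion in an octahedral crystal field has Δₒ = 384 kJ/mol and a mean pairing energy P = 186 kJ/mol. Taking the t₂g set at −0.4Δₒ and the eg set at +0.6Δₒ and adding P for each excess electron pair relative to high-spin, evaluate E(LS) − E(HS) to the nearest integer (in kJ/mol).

-396

High-spin: t₂g³ eg², CFSE = 0.0Δₒ = 0 kJ/mol.
For low-spin the configuration is t₂g⁵ eg⁰: orbital energy -2.0 × 384 = -768 kJ/mol, and 2 additional pairs relative to high-spin add 372 kJ/mol, giving -396 kJ/mol.
Thus E(LS) − E(HS) = -396 kJ/mol.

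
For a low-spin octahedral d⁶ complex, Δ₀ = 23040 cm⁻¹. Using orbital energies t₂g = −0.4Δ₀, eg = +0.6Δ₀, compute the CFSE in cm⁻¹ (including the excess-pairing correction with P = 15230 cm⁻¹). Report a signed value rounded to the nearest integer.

-24836

Configuration: t₂g⁶ eg⁰.
The orbital stabilization is -2.4Δ₀ = -2.4 × 23040 = -55296 cm⁻¹.
High-spin d⁶ would be t₂g⁴ eg² with 1 pair; low-spin has 3, so 2 excess pairs cost +2P = +30460 cm⁻¹.
Overall CFSE = -55296 + 30460 = -24836 cm⁻¹.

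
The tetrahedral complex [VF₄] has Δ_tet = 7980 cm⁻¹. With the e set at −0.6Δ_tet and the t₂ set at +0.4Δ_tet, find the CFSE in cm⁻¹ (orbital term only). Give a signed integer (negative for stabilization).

Each F⁻ contributes -1; 4 × (-1) = -4. With overall charge +0, V is in the +4 oxidation state.
Group 5 minus oxidation state +4 gives a d¹ configuration for V⁴⁺.
With tetrahedral geometry the complex is necessarily high-spin.
Configuration: e¹ t₂⁰.
CFSE(orbital) = 1×(-0.6Δ_tet) + 0×(0.4Δ_tet) = -0.6Δ_tet; with Δ_tet = 7980 cm⁻¹ that is -4788 cm⁻¹.

-4788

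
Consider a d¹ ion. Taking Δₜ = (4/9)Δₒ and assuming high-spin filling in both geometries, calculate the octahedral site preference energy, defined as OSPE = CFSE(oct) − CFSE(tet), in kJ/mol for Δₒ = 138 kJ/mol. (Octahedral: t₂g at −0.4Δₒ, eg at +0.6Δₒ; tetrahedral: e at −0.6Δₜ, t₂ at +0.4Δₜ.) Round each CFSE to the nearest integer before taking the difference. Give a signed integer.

Octahedral high-spin t₂g¹ eg⁰: CFSE = -0.4 × 138 = -55 kJ/mol.
In a tetrahedral site the filling is e¹ t₂⁰: CFSE(tet) = -0.6Δₜ = -0.6 × (4/9)(138) = -37 kJ/mol.
Subtracting, OSPE = -55 − (-37) = -18 kJ/mol.

-18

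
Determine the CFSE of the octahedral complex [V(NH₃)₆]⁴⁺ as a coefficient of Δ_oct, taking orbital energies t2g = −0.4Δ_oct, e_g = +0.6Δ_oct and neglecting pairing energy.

-0.4 Δ_oct

NH₃ is neutral, so the +4 overall charge sits on V: oxidation state +4.
V⁴⁺: group 5, so d-count = 5 − 4 = 1.
For octahedral d¹ the high- and low-spin configurations coincide.
Configuration: t2g^1 e_g^0.
CFSE = 1(-0.4Δ_oct) + 0(0.6Δ_oct) = -0.4Δ_oct + 0.0Δ_oct = -0.4Δ_oct.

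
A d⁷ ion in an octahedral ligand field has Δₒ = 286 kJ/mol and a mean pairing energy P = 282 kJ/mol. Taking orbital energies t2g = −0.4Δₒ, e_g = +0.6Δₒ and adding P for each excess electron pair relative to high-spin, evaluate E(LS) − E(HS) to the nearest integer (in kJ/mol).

High-spin: t2g^5 e_g^2, CFSE = -0.8Δₒ = -229 kJ/mol.
Low-spin t2g^6 e_g^1 gives -1.8Δₒ = -515 kJ/mol, but forming 1 extra pair costs 1P = 282 kJ/mol, so E(LS) = -515 + 282 = -233 kJ/mol.
The difference is -233 − (-229) = -4 kJ/mol, so low-spin lies lower.

-4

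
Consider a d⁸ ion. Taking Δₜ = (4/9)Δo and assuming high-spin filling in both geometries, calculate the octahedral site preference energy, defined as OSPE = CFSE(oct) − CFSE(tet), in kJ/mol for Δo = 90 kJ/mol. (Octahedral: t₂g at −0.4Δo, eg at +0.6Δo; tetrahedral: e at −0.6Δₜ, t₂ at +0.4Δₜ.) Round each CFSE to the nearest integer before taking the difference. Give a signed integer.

-76

Octahedral (high-spin): t₂g⁶ eg², CFSE = 6(−0.4) + 2(+0.6) = -1.2Δo = -1.2 × 90 = -108 kJ/mol.
In a tetrahedral site the filling is e⁴ t₂⁴: CFSE(tet) = -0.8Δₜ = -0.8 × (4/9)(90) = -32 kJ/mol.
Subtracting, OSPE = -108 − (-32) = -76 kJ/mol.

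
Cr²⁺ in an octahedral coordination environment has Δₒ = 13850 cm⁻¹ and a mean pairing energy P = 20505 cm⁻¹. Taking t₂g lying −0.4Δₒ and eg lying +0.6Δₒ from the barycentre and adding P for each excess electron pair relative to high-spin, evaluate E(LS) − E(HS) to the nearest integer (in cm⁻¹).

6655

Cr²⁺: group 6, so d-count = 6 − 2 = 4.
In the high-spin limit (t₂g³ eg¹) the orbital term is -0.6Δₒ = -8310 cm⁻¹, with no excess pairing.
Low-spin t₂g⁴ eg⁰ gives -1.6Δₒ = -22160 cm⁻¹, but forming 1 extra pair costs 1P = 20505 cm⁻¹, so E(LS) = -22160 + 20505 = -1655 cm⁻¹.
The difference is -1655 − (-8310) = 6655 cm⁻¹, so high-spin lies lower.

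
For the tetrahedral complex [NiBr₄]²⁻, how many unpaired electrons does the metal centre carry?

2

Each Br⁻ contributes -1; 4 × (-1) = -4. With overall charge -2, Ni is in the +2 oxidation state.
Ni²⁺: group 10, so d-count = 10 − 2 = 8.
Tetrahedral fields are weak (Δₜ ≈ 4/9 Δₒ), so electrons fill high-spin.
Configuration: e^4 t2^4, giving 2 unpaired electrons.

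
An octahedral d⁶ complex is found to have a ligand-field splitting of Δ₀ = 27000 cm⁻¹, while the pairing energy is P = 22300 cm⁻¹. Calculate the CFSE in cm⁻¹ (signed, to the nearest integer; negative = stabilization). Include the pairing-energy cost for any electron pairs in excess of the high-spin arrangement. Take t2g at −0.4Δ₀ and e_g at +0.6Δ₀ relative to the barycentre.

-20200

With Δ₀ > P the complex is low-spin.
Configuration: t2g^6 e_g^0.
Orbital CFSE = -2.4Δ₀ = -2.4 × 27000 = -64800 cm⁻¹.
Excess pairs vs high-spin: 3 − 1 = 2; pairing cost = +44600 cm⁻¹.
Net CFSE = -64800 + 44600 = -20200 cm⁻¹.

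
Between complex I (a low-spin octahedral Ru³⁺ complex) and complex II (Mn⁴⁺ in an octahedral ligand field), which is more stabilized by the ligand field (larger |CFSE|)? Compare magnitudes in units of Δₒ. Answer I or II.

I: Ru³⁺: group 8, so d-count = 8 − 3 = 5; t2g^5 e_g^0, CFSE = -2.0Δₒ.
II: Group 7 minus oxidation state +4 gives a d³ configuration for Mn⁴⁺; t2g^3 e_g^0, CFSE = -1.2Δₒ.
So I has the larger |CFSE|.

I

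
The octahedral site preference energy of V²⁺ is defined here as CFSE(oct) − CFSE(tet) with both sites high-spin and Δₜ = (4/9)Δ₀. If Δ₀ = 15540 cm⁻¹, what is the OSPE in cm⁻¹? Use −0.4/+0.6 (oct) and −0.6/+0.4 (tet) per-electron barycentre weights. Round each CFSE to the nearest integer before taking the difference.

-13123

V²⁺: group 5, so d-count = 5 − 2 = 3.
In an octahedral site d³ (HS) is t₂g³ eg⁰, giving CFSE(oct) = -1.2Δ₀ = -18648 cm⁻¹.
In a tetrahedral site the filling is e² t₂¹: CFSE(tet) = -0.8Δₜ = -0.8 × (4/9)(15540) = -5525 cm⁻¹.
Subtracting, OSPE = -18648 − (-5525) = -13123 cm⁻¹.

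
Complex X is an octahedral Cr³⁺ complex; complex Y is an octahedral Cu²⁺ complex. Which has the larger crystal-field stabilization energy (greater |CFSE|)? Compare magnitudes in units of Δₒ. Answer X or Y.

X: Cr³⁺: group 6, so d-count = 6 − 3 = 3; t₂g³ eg⁰, CFSE = -1.2Δₒ.
Y: Group 11 minus oxidation state +2 gives a d⁹ configuration for Cu²⁺; t2g^6 e_g^3, CFSE = -0.6Δₒ.
So X has the larger |CFSE|.

X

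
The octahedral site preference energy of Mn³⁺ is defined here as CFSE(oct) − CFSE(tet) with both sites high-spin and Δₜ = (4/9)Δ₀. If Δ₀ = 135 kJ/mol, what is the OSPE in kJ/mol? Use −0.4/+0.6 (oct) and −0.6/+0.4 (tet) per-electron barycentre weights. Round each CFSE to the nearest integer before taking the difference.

-57

Mn is in group 7, so Mn³⁺ is d⁴ (7 − 3 = 4).
Octahedral high-spin t₂g³ eg¹: CFSE = -0.6 × 135 = -81 kJ/mol.
Tetrahedral e² t₂² gives -0.4Δₜ = -0.4 × (4/9) × 135 = -24 kJ/mol.
OSPE = -81 − (-24) = -57 kJ/mol.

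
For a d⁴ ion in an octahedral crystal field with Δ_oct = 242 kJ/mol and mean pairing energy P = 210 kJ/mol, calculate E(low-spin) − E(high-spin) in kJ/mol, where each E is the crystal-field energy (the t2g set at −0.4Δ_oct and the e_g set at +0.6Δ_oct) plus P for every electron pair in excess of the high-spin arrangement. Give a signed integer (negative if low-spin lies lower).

High-spin: t2g^3 e_g^1, CFSE = -0.6Δ_oct = -145 kJ/mol.
For low-spin the configuration is t2g^4 e_g^0: orbital energy -1.6 × 242 = -387 kJ/mol, and 1 additional pair relative to high-spin adds 210 kJ/mol, giving -177 kJ/mol.
The difference is -177 − (-145) = -32 kJ/mol, so low-spin lies lower.

-32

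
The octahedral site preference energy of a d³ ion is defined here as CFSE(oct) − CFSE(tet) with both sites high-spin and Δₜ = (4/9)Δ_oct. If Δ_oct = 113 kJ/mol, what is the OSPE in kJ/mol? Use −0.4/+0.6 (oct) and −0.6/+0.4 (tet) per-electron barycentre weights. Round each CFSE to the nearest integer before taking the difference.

-96

Octahedral (high-spin): t₂g³ eg⁰, CFSE = 3(−0.4) + 0(+0.6) = -1.2Δ_oct = -1.2 × 113 = -136 kJ/mol.
In a tetrahedral site the filling is e² t₂¹: CFSE(tet) = -0.8Δₜ = -0.8 × (4/9)(113) = -40 kJ/mol.
OSPE = -136 − (-40) = -96 kJ/mol.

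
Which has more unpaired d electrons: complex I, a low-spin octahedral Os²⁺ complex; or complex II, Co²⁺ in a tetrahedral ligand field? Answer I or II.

II

I: Os sits in group 8; removing 2 electrons leaves Os²⁺ with 8 − 2 = 6 d electrons; t₂g⁶ eg⁰ → 0 unpaired.
II: Co is in group 9, so Co²⁺ is d⁷ (9 − 2 = 7); Tetrahedral fields are weak (Δₜ ≈ 4/9 Δₒ), so electrons fill high-spin; e^4 t2^3 → 3 unpaired.
So II has more unpaired electrons.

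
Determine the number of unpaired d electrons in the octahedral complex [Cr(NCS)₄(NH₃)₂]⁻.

3

Ligand charges: 4×(-1) from NCS⁻ and 2×(+0) from NH₃ sum to -4; with overall charge -1, Cr is +3.
Group 6 minus oxidation state +3 gives a d³ configuration for Cr³⁺.
Configuration: t₂g³ eg⁰, giving 3 unpaired electrons.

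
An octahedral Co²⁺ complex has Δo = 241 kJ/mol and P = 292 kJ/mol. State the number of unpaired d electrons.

3

Co sits in group 9; removing 2 electrons leaves Co²⁺ with 9 − 2 = 7 d electrons.
Δo < P, so pairing is avoided: the ground state is high-spin.
Configuration: t₂g⁵ eg².
Unpaired electrons: 3.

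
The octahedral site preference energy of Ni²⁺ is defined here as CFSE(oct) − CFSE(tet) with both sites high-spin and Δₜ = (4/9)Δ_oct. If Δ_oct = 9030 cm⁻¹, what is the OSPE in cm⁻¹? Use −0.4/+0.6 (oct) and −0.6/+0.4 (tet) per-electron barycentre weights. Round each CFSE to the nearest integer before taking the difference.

-7625

Ni is in group 10, so Ni²⁺ is d⁸ (10 − 2 = 8).
Octahedral (high-spin): t2g^6 e_g^2, CFSE = 6(−0.4) + 2(+0.6) = -1.2Δ_oct = -1.2 × 9030 = -10836 cm⁻¹.
In a tetrahedral site the filling is e^4 t2^4: CFSE(tet) = -0.8Δₜ = -0.8 × (4/9)(9030) = -3211 cm⁻¹.
OSPE = CFSE(oct) − CFSE(tet) = -10836 − (-3211) = -7625 cm⁻¹.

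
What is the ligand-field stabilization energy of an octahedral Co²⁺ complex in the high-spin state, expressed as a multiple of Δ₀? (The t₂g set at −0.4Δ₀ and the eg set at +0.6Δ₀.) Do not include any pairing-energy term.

Co sits in group 9; removing 2 electrons leaves Co²⁺ with 9 − 2 = 7 d electrons.
Configuration: t₂g⁵ eg².
CFSE = 5(-0.4Δ₀) + 2(0.6Δ₀) = -2.0Δ₀ + 1.2Δ₀ = -0.8Δ₀.

-0.8 Δ₀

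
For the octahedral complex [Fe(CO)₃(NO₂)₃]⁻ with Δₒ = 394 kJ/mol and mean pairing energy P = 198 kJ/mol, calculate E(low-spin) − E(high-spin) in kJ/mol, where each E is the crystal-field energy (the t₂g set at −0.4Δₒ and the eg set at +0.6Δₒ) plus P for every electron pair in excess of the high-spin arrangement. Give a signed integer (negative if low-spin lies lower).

-392

Ligand charges: 3×(+0) from CO and 3×(-1) from NO₂⁻ sum to -3; with overall charge -1, Fe is +2.
Fe is in group 8, so Fe²⁺ is d⁶ (8 − 2 = 6).
High-spin d⁶ fills as t₂g⁴ eg² with CFSE 4(−0.4) + 2(+0.6) = -0.4Δₒ = -158 kJ/mol.
Low-spin: t₂g⁶ eg⁰, orbital CFSE = -2.4Δₒ = -946 kJ/mol; plus 2 excess pairs × P = +396 kJ/mol; total -550 kJ/mol.
Thus E(LS) − E(HS) = -392 kJ/mol.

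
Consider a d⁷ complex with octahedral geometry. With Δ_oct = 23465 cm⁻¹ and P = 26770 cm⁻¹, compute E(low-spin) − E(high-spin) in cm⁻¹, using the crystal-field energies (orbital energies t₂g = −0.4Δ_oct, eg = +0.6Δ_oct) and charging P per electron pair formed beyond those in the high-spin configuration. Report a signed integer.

3305

High-spin: t₂g⁵ eg², CFSE = -0.8Δ_oct = -18772 cm⁻¹.
For low-spin the configuration is t₂g⁶ eg¹: orbital energy -1.8 × 23465 = -42237 cm⁻¹, and 1 additional pair relative to high-spin adds 26770 cm⁻¹, giving -15467 cm⁻¹.
Thus E(LS) − E(HS) = 3305 cm⁻¹.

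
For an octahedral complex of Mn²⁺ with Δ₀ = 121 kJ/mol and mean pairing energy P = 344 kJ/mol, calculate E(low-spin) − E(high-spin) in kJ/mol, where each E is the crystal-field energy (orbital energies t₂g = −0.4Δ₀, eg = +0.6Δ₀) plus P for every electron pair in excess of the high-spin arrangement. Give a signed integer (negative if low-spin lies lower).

446

Group 7 minus oxidation state +2 gives a d⁵ configuration for Mn²⁺.
High-spin d⁵ fills as t₂g³ eg² with CFSE 3(−0.4) + 2(+0.6) = 0.0Δ₀ = 0 kJ/mol.
For low-spin the configuration is t₂g⁵ eg⁰: orbital energy -2.0 × 121 = -242 kJ/mol, and 2 additional pairs relative to high-spin add 688 kJ/mol, giving 446 kJ/mol.
E(LS) − E(HS) = 446 − (0) = 446 kJ/mol.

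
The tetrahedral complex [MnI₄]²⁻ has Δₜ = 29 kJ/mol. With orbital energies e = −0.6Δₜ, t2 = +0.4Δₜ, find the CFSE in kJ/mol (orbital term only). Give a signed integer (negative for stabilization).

Each I⁻ contributes -1; 4 × (-1) = -4. With overall charge -2, Mn is in the +2 oxidation state.
Mn is in group 7, so Mn²⁺ is d⁵ (7 − 2 = 5).
Tetrahedral fields are weak (Δₜ ≈ 4/9 Δₒ), so electrons fill high-spin.
Configuration: e^2 t2^3.
Orbital CFSE = 2(-0.6) + 3(0.4) = 0.0Δₜ = 0.0 × 29 = 0 kJ/mol.

0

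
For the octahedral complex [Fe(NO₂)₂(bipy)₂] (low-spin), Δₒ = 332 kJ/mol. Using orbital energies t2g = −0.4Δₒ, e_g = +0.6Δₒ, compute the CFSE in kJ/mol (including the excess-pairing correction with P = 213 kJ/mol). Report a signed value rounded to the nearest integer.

-371

Ligand charges: 2×(-1) from NO₂⁻ and 2×(+0) from bipy sum to -2; with overall charge +0, Fe is +2.
Fe²⁺: group 8, so d-count = 8 − 2 = 6.
The d⁶ electrons fill as t2g^6 e_g^0.
Orbital CFSE = 6(-0.4) + 0(0.6) = -2.4Δₒ = -2.4 × 332 = -797 kJ/mol.
Pairing penalty: 3 pairs vs 1 in the high-spin reference → 2 extra × P = 426 kJ/mol.
Overall CFSE = -797 + 426 = -371 kJ/mol.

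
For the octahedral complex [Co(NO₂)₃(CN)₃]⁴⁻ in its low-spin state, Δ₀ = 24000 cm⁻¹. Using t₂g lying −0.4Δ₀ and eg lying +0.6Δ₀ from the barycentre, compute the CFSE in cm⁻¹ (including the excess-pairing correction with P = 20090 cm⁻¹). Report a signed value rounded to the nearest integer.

Ligand charges: 3×(-1) from NO₂⁻ and 3×(-1) from CN⁻ sum to -6; with overall charge -4, Co is +2.
Co²⁺: group 9, so d-count = 9 − 2 = 7.
Configuration: t₂g⁶ eg¹.
CFSE(orbital) = 6×(-0.4Δ₀) + 1×(0.6Δ₀) = -1.8Δ₀; with Δ₀ = 24000 cm⁻¹ that is -43200 cm⁻¹.
High-spin d⁷ would be t₂g⁵ eg² with 2 pairs; low-spin has 3, so 1 excess pair costs +1P = +20090 cm⁻¹.
Combining: -43200 + 20090 = -23110 cm⁻¹.

-23110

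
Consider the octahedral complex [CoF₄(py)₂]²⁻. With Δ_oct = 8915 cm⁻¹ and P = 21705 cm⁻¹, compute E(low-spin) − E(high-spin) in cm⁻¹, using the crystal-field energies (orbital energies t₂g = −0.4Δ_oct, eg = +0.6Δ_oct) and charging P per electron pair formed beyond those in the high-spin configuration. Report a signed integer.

12790

Ligand charges: 4×(-1) from F⁻ and 2×(+0) from py sum to -4; with overall charge -2, Co is +2.
Group 9 minus oxidation state +2 gives a d⁷ configuration for Co²⁺.
High-spin d⁷ fills as t₂g⁵ eg² with CFSE 5(−0.4) + 2(+0.6) = -0.8Δ_oct = -7132 cm⁻¹.
For low-spin the configuration is t₂g⁶ eg¹: orbital energy -1.8 × 8915 = -16047 cm⁻¹, and 1 additional pair relative to high-spin adds 21705 cm⁻¹, giving 5658 cm⁻¹.
Thus E(LS) − E(HS) = 12790 cm⁻¹.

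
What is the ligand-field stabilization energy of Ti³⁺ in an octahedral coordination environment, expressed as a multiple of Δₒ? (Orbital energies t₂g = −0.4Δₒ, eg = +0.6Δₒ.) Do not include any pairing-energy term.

-0.4 Δₒ

Ti sits in group 4; removing 3 electrons leaves Ti³⁺ with 4 − 3 = 1 d electrons.
Configuration: t₂g¹ eg⁰.
CFSE = 1(-0.4Δₒ) + 0(0.6Δₒ) = -0.4Δₒ + 0.0Δₒ = -0.4Δₒ.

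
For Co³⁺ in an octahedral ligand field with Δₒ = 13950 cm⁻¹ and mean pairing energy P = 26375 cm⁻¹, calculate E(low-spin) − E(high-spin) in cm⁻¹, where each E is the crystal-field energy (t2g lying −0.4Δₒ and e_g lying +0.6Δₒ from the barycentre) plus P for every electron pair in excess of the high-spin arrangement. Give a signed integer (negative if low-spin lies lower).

Co³⁺: group 9, so d-count = 9 − 3 = 6.
In the high-spin limit (t2g^4 e_g^2) the orbital term is -0.4Δₒ = -5580 cm⁻¹, with no excess pairing.
Low-spin: t2g^6 e_g^0, orbital CFSE = -2.4Δₒ = -33480 cm⁻¹; plus 2 excess pairs × P = +52750 cm⁻¹; total 19270 cm⁻¹.
Thus E(LS) − E(HS) = 24850 cm⁻¹.

24850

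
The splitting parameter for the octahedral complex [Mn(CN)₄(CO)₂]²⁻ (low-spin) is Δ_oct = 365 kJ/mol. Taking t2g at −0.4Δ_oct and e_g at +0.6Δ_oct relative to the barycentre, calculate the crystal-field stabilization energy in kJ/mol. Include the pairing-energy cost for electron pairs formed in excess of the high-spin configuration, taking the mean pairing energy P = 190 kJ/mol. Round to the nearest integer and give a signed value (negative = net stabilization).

Ligand charges: 4×(-1) from CN⁻ and 2×(+0) from CO sum to -4; with overall charge -2, Mn is +2.
Mn sits in group 7; removing 2 electrons leaves Mn²⁺ with 7 − 2 = 5 d electrons.
Configuration: t2g^5 e_g^0.
The orbital stabilization is -2.0Δ_oct = -2.0 × 365 = -730 kJ/mol.
High-spin d⁵ would be t2g^3 e_g^2 with 0 pairs; low-spin has 2, so 2 excess pairs cost +2P = +380 kJ/mol.
Combining: -730 + 380 = -350 kJ/mol.

-350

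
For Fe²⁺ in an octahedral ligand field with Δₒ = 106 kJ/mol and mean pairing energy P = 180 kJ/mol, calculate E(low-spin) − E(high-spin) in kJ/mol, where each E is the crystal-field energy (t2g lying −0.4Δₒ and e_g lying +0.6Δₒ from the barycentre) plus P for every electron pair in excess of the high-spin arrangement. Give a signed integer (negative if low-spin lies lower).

148

Group 8 minus oxidation state +2 gives a d⁶ configuration for Fe²⁺.
High-spin d⁶ fills as t2g^4 e_g^2 with CFSE 4(−0.4) + 2(+0.6) = -0.4Δₒ = -42 kJ/mol.
Low-spin: t2g^6 e_g^0, orbital CFSE = -2.4Δₒ = -254 kJ/mol; plus 2 excess pairs × P = +360 kJ/mol; total 106 kJ/mol.
The difference is 106 − (-42) = 148 kJ/mol, so high-spin lies lower.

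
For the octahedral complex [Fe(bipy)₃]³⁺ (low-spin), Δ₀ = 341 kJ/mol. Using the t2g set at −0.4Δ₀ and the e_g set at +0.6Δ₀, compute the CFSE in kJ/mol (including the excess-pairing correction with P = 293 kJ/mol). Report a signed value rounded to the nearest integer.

-96

bipy is neutral, so the +3 overall charge sits on Fe: oxidation state +3.
Group 8 minus oxidation state +3 gives a d⁵ configuration for Fe³⁺.
Electron filling gives t2g^5 e_g^0.
The orbital stabilization is -2.0Δ₀ = -2.0 × 341 = -682 kJ/mol.
High-spin d⁵ would be t2g^3 e_g^2 with 0 pairs; low-spin has 2, so 2 excess pairs cost +2P = +586 kJ/mol.
Combining: -682 + 586 = -96 kJ/mol.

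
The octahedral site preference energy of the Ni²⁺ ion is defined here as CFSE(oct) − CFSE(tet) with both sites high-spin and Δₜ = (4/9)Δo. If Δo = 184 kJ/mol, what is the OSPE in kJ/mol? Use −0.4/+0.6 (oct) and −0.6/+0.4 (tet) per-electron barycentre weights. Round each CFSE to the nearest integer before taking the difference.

Ni²⁺: group 10, so d-count = 10 − 2 = 8.
Octahedral (high-spin): t₂g⁶ eg², CFSE = 6(−0.4) + 2(+0.6) = -1.2Δo = -1.2 × 184 = -221 kJ/mol.
In a tetrahedral site the filling is e⁴ t₂⁴: CFSE(tet) = -0.8Δₜ = -0.8 × (4/9)(184) = -65 kJ/mol.
OSPE = -221 − (-65) = -156 kJ/mol.

-156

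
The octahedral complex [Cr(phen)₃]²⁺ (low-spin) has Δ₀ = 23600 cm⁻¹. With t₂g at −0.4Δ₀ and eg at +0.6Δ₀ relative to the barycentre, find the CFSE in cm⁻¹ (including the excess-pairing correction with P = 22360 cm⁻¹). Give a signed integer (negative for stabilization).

-15400

phen is neutral, so the +2 overall charge sits on Cr: oxidation state +2.
Cr is in group 6, so Cr²⁺ is d⁴ (6 − 2 = 4).
Configuration: t₂g⁴ eg⁰.
CFSE(orbital) = 4×(-0.4Δ₀) + 0×(0.6Δ₀) = -1.6Δ₀; with Δ₀ = 23600 cm⁻¹ that is -37760 cm⁻¹.
Pairing penalty: 1 pair vs 0 in the high-spin reference → 1 extra × P = 22360 cm⁻¹.
Overall CFSE = -37760 + 22360 = -15400 cm⁻¹.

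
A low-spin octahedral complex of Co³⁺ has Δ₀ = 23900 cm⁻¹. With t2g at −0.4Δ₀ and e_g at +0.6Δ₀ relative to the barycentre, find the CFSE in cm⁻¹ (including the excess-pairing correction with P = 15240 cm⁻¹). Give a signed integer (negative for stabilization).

-26880

Co³⁺: group 9, so d-count = 9 − 3 = 6.
Electron filling gives t2g^6 e_g^0.
CFSE(orbital) = 6×(-0.4Δ₀) + 0×(0.6Δ₀) = -2.4Δ₀; with Δ₀ = 23900 cm⁻¹ that is -57360 cm⁻¹.
High-spin d⁶ would be t2g^4 e_g^2 with 1 pair; low-spin has 3, so 2 excess pairs cost +2P = +30480 cm⁻¹.
Net CFSE = -57360 + 30480 = -26880 cm⁻¹.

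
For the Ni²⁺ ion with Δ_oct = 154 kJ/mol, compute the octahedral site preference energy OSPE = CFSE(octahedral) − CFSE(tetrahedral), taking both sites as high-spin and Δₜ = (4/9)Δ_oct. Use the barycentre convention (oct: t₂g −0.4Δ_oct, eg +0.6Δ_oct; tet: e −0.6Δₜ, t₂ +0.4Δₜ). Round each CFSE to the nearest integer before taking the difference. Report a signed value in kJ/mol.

Ni²⁺: group 10, so d-count = 10 − 2 = 8.
In an octahedral site d⁸ (HS) is t₂g⁶ eg², giving CFSE(oct) = -1.2Δ_oct = -185 kJ/mol.
Tetrahedral e⁴ t₂⁴ gives -0.8Δₜ = -0.8 × (4/9) × 154 = -55 kJ/mol.
OSPE = CFSE(oct) − CFSE(tet) = -185 − (-55) = -130 kJ/mol.

-130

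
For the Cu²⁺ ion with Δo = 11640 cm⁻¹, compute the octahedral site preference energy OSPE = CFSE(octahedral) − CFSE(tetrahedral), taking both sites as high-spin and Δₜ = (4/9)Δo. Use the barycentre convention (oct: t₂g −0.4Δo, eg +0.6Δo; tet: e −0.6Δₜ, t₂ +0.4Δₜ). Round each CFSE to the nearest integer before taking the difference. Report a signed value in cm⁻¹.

Cu is in group 11, so Cu²⁺ is d⁹ (11 − 2 = 9).
Octahedral (high-spin): t₂g⁶ eg³, CFSE = 6(−0.4) + 3(+0.6) = -0.6Δo = -0.6 × 11640 = -6984 cm⁻¹.
Tetrahedral: e⁴ t₂⁵, CFSE = 4(−0.6) + 5(+0.4) = -0.4Δₜ = -0.4 × (4/9) × 11640 = -2069 cm⁻¹.
OSPE = -6984 − (-2069) = -4915 cm⁻¹.

-4915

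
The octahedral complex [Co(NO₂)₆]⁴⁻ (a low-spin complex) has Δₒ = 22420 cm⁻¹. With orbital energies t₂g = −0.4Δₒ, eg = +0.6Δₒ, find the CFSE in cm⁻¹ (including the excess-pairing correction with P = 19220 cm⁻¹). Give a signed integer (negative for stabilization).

-21136

Each NO₂⁻ contributes -1; 6 × (-1) = -6. With overall charge -4, Co is in the +2 oxidation state.
Co sits in group 9; removing 2 electrons leaves Co²⁺ with 9 − 2 = 7 d electrons.
Configuration: t₂g⁶ eg¹.
The orbital stabilization is -1.8Δₒ = -1.8 × 22420 = -40356 cm⁻¹.
Pairing penalty: 3 pairs vs 2 in the high-spin reference → 1 extra × P = 19220 cm⁻¹.
Overall CFSE = -40356 + 19220 = -21136 cm⁻¹.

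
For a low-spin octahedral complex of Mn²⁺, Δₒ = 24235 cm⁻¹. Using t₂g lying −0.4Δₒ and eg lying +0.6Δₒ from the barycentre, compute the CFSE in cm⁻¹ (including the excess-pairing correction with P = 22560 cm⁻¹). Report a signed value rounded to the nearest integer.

Mn²⁺: group 7, so d-count = 7 − 2 = 5.
Configuration: t₂g⁵ eg⁰.
Orbital CFSE = 5(-0.4) + 0(0.6) = -2.0Δₒ = -2.0 × 24235 = -48470 cm⁻¹.
Pairing penalty: 2 pairs vs 0 in the high-spin reference → 2 extra × P = 45120 cm⁻¹.
Overall CFSE = -48470 + 45120 = -3350 cm⁻¹.

-3350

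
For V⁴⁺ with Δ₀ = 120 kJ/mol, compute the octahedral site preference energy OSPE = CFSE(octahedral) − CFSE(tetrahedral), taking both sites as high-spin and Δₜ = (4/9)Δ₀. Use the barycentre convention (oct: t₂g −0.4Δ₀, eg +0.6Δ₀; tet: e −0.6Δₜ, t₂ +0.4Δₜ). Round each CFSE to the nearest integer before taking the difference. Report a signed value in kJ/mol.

-16

V sits in group 5; removing 4 electrons leaves V⁴⁺ with 5 − 4 = 1 d electrons.
In an octahedral site d¹ (HS) is t₂g¹ eg⁰, giving CFSE(oct) = -0.4Δ₀ = -48 kJ/mol.
Tetrahedral: e¹ t₂⁰, CFSE = 1(−0.6) + 0(+0.4) = -0.6Δₜ = -0.6 × (4/9) × 120 = -32 kJ/mol.
OSPE = -48 − (-32) = -16 kJ/mol.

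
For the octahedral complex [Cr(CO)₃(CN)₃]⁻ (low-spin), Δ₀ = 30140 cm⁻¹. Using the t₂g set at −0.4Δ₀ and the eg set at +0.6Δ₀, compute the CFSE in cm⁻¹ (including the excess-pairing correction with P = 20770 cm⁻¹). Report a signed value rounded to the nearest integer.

-27454

Ligand charges: 3×(+0) from CO and 3×(-1) from CN⁻ sum to -3; with overall charge -1, Cr is +2.
Cr²⁺: group 6, so d-count = 6 − 2 = 4.
The d⁴ electrons fill as t₂g⁴ eg⁰.
Orbital CFSE = 4(-0.4) + 0(0.6) = -1.6Δ₀ = -1.6 × 30140 = -48224 cm⁻¹.
High-spin d⁴ would be t₂g³ eg¹ with 0 pairs; low-spin has 1, so 1 excess pair costs +1P = +20770 cm⁻¹.
Combining: -48224 + 20770 = -27454 cm⁻¹.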